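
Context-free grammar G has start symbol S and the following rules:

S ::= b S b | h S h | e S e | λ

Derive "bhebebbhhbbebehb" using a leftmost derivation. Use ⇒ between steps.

S ⇒ bSb   [S ::= b S b]
bSb ⇒ bhShb   [S ::= h S h]
bhShb ⇒ bheSehb   [S ::= e S e]
bheSehb ⇒ bhebSbehb   [S ::= b S b]
bhebSbehb ⇒ bhebeSebehb   [S ::= e S e]
bhebeSebehb ⇒ bhebebSbebehb   [S ::= b S b]
bhebebSbebehb ⇒ bhebebbSbbebehb   [S ::= b S b]
bhebebbSbbebehb ⇒ bhebebbhShbbebehb   [S ::= h S h]
bhebebbhShbbebehb ⇒ bhebebbhhbbebehb   [S ::= λ]

S⇒bSb⇒bhShb⇒bheSehb⇒bhebSbehb⇒bhebeSebehb⇒bhebebSbebehb⇒bhebebbSbbebehb⇒bhebebbhShbbebehb⇒bhebebbhhbbebehb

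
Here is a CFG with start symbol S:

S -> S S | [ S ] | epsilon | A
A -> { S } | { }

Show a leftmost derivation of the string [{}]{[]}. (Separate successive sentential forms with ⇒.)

S ⇒ SS ⇒ SSS ⇒ [S]SS ⇒ [A]SS ⇒ [{S}]SS ⇒ [{}]SS ⇒ [{}]AS ⇒ [{}]{S}S ⇒ [{}]{[S]}S ⇒ [{}]{[]}S ⇒ [{}]{[]}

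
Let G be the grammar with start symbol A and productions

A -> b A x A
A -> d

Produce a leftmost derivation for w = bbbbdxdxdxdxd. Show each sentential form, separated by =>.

A => bAxA => bbAxAxA => bbbAxAxAxA => bbbbAxAxAxAxA => bbbbdxAxAxAxA => bbbbdxdxAxAxA => bbbbdxdxdxAxA => bbbbdxdxdxdxA => bbbbdxdxdxdxd

A => bAxA   [A -> b A x A]
bAxA => bbAxAxA   [A -> b A x A]
bbAxAxA => bbbAxAxAxA   [A -> b A x A]
bbbAxAxAxA => bbbbAxAxAxAxA   [A -> b A x A]
bbbbAxAxAxAxA => bbbbdxAxAxAxA   [A -> d]
bbbbdxAxAxAxA => bbbbdxdxAxAxA   [A -> d]
bbbbdxdxAxAxA => bbbbdxdxdxAxA   [A -> d]
bbbbdxdxdxAxA => bbbbdxdxdxdxA   [A -> d]
bbbbdxdxdxdxA => bbbbdxdxdxdxd   [A -> d]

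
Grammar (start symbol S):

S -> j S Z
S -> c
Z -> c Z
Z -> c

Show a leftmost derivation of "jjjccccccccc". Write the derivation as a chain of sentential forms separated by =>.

S => jSZ   [S -> j S Z]
jSZ => jjSZZ   [S -> j S Z]
jjSZZ => jjjSZZZ   [S -> j S Z]
jjjSZZZ => jjjcZZZ   [S -> c]
jjjcZZZ => jjjccZZZ   [Z -> c Z]
jjjccZZZ => jjjcccZZZ   [Z -> c Z]
jjjcccZZZ => jjjccccZZZ   [Z -> c Z]
jjjccccZZZ => jjjcccccZZ   [Z -> c]
jjjcccccZZ => jjjccccccZZ   [Z -> c Z]
jjjccccccZZ => jjjcccccccZ   [Z -> c]
jjjcccccccZ => jjjccccccccZ   [Z -> c Z]
jjjccccccccZ => jjjccccccccc   [Z -> c]

S => jSZ => jjSZZ => jjjSZZZ => jjjcZZZ => jjjccZZZ => jjjcccZZZ => jjjccccZZZ => jjjcccccZZ => jjjccccccZZ => jjjcccccccZ => jjjccccccccZ => jjjccccccccc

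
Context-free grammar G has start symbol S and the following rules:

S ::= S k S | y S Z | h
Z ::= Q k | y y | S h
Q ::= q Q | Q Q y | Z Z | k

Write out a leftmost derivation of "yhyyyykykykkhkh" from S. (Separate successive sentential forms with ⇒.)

S ⇒ SkS   [S ::= S k S]
SkS ⇒ SkSkS   [S ::= S k S]
SkSkS ⇒ ySZkSkS   [S ::= y S Z]
ySZkSkS ⇒ yhZkSkS   [S ::= h]
yhZkSkS ⇒ yhQkkSkS   [Z ::= Q k]
yhQkkSkS ⇒ yhQQykkSkS   [Q ::= Q Q y]
yhQQykkSkS ⇒ yhQQyQykkSkS   [Q ::= Q Q y]
yhQQyQykkSkS ⇒ yhZZQyQykkSkS   [Q ::= Z Z]
yhZZQyQykkSkS ⇒ yhyyZQyQykkSkS   [Z ::= y y]
yhyyZQyQykkSkS ⇒ yhyyyyQyQykkSkS   [Z ::= y y]
yhyyyyQyQykkSkS ⇒ yhyyyykyQykkSkS   [Q ::= k]
yhyyyykyQykkSkS ⇒ yhyyyykykykkSkS   [Q ::= k]
yhyyyykykykkSkS ⇒ yhyyyykykykkhkS   [S ::= h]
yhyyyykykykkhkS ⇒ yhyyyykykykkhkh   [S ::= h]

S ⇒ SkS ⇒ SkSkS ⇒ ySZkSkS ⇒ yhZkSkS ⇒ yhQkkSkS ⇒ yhQQykkSkS ⇒ yhQQyQykkSkS ⇒ yhZZQyQykkSkS ⇒ yhyyZQyQykkSkS ⇒ yhyyyyQyQykkSkS ⇒ yhyyyykyQykkSkS ⇒ yhyyyykykykkSkS ⇒ yhyyyykykykkhkS ⇒ yhyyyykykykkhkh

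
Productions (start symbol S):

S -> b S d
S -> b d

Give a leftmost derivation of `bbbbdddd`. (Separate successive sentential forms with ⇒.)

S ⇒ bSd   [S -> b S d]
bSd ⇒ bbSdd   [S -> b S d]
bbSdd ⇒ bbbSddd   [S -> b S d]
bbbSddd ⇒ bbbbdddd   [S -> b d]

S ⇒ bSd ⇒ bbSdd ⇒ bbbSddd ⇒ bbbbdddd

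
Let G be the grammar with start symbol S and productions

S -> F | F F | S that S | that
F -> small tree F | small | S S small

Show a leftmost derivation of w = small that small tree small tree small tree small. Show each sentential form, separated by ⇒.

S ⇒ S that S   [S -> S that S]
S that S ⇒ F that S   [S -> F]
F that S ⇒ small that S   [F -> small]
small that S ⇒ small that F   [S -> F]
small that F ⇒ small that small tree F   [F -> small tree F]
small that small tree F ⇒ small that small tree small tree F   [F -> small tree F]
small that small tree small tree F ⇒ small that small tree small tree small tree F   [F -> small tree F]
small that small tree small tree small tree F ⇒ small that small tree small tree small tree small   [F -> small]

S ⇒ S that S ⇒ F that S ⇒ small that S ⇒ small that F ⇒ small that small tree F ⇒ small that small tree small tree F ⇒ small that small tree small tree small tree F ⇒ small that small tree small tree small tree small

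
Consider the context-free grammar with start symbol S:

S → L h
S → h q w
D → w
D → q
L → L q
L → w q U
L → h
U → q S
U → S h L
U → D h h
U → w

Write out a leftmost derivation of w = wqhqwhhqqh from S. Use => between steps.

S => Lh => wqUh => wqShLh => wqhqwhLh => wqhqwhLqh => wqhqwhLqqh => wqhqwhhqqh

S => Lh   [S → L h]
Lh => wqUh   [L → w q U]
wqUh => wqShLh   [U → S h L]
wqShLh => wqhqwhLh   [S → h q w]
wqhqwhLh => wqhqwhLqh   [L → L q]
wqhqwhLqh => wqhqwhLqqh   [L → L q]
wqhqwhLqqh => wqhqwhhqqh   [L → h]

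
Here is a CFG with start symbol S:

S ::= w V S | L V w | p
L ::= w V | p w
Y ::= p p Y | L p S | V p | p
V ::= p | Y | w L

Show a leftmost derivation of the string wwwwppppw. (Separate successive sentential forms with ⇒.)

S ⇒ LVw ⇒ wVVw ⇒ wYVw ⇒ wLpSVw ⇒ wwVpSVw ⇒ wwwLpSVw ⇒ wwwwVpSVw ⇒ wwwwppSVw ⇒ wwwwpppVw ⇒ wwwwppppw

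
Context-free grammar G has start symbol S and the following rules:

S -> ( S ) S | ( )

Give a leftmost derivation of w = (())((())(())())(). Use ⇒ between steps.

S ⇒ (S)S ⇒ (())S ⇒ (())(S)S ⇒ (())((S)S)S ⇒ (())((())S)S ⇒ (())((())(S)S)S ⇒ (())((())(())S)S ⇒ (())((())(())())S ⇒ (())((())(())())()

S ⇒ (S)S   [S -> ( S ) S]
(S)S ⇒ (())S   [S -> ( )]
(())S ⇒ (())(S)S   [S -> ( S ) S]
(())(S)S ⇒ (())((S)S)S   [S -> ( S ) S]
(())((S)S)S ⇒ (())((())S)S   [S -> ( )]
(())((())S)S ⇒ (())((())(S)S)S   [S -> ( S ) S]
(())((())(S)S)S ⇒ (())((())(())S)S   [S -> ( )]
(())((())(())S)S ⇒ (())((())(())())S   [S -> ( )]
(())((())(())())S ⇒ (())((())(())())()   [S -> ( )]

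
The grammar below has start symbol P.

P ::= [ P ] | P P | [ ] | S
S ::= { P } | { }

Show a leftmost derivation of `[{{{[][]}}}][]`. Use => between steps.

P => PP => [P]P => [S]P => [{P}]P => [{S}]P => [{{P}}]P => [{{S}}]P => [{{{P}}}]P => [{{{PP}}}]P => [{{{[]P}}}]P => [{{{[][]}}}]P => [{{{[][]}}}][]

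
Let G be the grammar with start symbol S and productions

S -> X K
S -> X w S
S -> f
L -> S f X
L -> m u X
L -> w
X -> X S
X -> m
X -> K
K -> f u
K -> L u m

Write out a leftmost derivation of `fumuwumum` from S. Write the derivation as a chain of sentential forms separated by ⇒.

S ⇒ XK ⇒ KK ⇒ fuK ⇒ fuLum ⇒ fumuXum ⇒ fumuKum ⇒ fumuLumum ⇒ fumuwumum

S ⇒ XK   [S -> X K]
XK ⇒ KK   [X -> K]
KK ⇒ fuK   [K -> f u]
fuK ⇒ fuLum   [K -> L u m]
fuLum ⇒ fumuXum   [L -> m u X]
fumuXum ⇒ fumuKum   [X -> K]
fumuKum ⇒ fumuLumum   [K -> L u m]
fumuLumum ⇒ fumuwumum   [L -> w]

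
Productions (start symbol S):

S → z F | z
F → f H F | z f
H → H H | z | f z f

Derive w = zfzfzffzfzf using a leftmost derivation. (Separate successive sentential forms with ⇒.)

S ⇒ zF ⇒ zfHF ⇒ zfzF ⇒ zfzfHF ⇒ zfzfzF ⇒ zfzfzfHF ⇒ zfzfzffzfF ⇒ zfzfzffzfzf

S ⇒ zF   [S → z F]
zF ⇒ zfHF   [F → f H F]
zfHF ⇒ zfzF   [H → z]
zfzF ⇒ zfzfHF   [F → f H F]
zfzfHF ⇒ zfzfzF   [H → z]
zfzfzF ⇒ zfzfzfHF   [F → f H F]
zfzfzfHF ⇒ zfzfzffzfF   [H → f z f]
zfzfzffzfF ⇒ zfzfzffzfzf   [F → z f]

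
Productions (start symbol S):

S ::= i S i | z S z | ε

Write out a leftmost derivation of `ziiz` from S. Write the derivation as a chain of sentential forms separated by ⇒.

S ⇒ zSz   [S ::= z S z]
zSz ⇒ ziSiz   [S ::= i S i]
ziSiz ⇒ ziiz   [S ::= ε]

S ⇒ zSz ⇒ ziSiz ⇒ ziiz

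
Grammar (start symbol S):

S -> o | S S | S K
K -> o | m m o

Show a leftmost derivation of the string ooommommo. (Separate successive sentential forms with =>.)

S => SS   [S -> S S]
SS => SKS   [S -> S K]
SKS => oKS   [S -> o]
oKS => ooS   [K -> o]
ooS => ooSK   [S -> S K]
ooSK => ooSKK   [S -> S K]
ooSKK => oooKK   [S -> o]
oooKK => ooommoK   [K -> m m o]
ooommoK => ooommommo   [K -> m m o]

S=>SS=>SKS=>oKS=>ooS=>ooSK=>ooSKK=>oooKK=>ooommoK=>ooommommo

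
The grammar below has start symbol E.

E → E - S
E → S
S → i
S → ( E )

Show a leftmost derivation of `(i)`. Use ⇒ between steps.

E⇒S⇒(E)⇒(S)⇒(i)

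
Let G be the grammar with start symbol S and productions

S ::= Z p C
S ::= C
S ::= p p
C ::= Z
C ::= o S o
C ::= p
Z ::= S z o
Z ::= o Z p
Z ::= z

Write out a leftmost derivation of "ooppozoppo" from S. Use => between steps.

S => C => oSo => oZpCo => oSzopCo => oCzopCo => ooSozopCo => ooppozopCo => ooppozoppo

S => C   [S ::= C]
C => oSo   [C ::= o S o]
oSo => oZpCo   [S ::= Z p C]
oZpCo => oSzopCo   [Z ::= S z o]
oSzopCo => oCzopCo   [S ::= C]
oCzopCo => ooSozopCo   [C ::= o S o]
ooSozopCo => ooppozopCo   [S ::= p p]
ooppozopCo => ooppozoppo   [C ::= p]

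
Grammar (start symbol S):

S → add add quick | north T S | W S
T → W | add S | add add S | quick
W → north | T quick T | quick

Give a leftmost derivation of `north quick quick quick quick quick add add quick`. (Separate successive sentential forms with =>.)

S => north T S => north W S => north T quick T S => north W quick T S => north T quick T quick T S => north W quick T quick T S => north quick quick T quick T S => north quick quick quick quick T S => north quick quick quick quick quick S => north quick quick quick quick quick add add quick

S => north T S   [S → north T S]
north T S => north W S   [T → W]
north W S => north T quick T S   [W → T quick T]
north T quick T S => north W quick T S   [T → W]
north W quick T S => north T quick T quick T S   [W → T quick T]
north T quick T quick T S => north W quick T quick T S   [T → W]
north W quick T quick T S => north quick quick T quick T S   [W → quick]
north quick quick T quick T S => north quick quick quick quick T S   [T → quick]
north quick quick quick quick T S => north quick quick quick quick quick S   [T → quick]
north quick quick quick quick quick S => north quick quick quick quick quick add add quick   [S → add add quick]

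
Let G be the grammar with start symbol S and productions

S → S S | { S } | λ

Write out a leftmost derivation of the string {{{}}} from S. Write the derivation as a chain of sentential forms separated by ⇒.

S ⇒ {S} ⇒ {SS} ⇒ {{S}S} ⇒ {{{S}}S} ⇒ {{{}}S} ⇒ {{{}}}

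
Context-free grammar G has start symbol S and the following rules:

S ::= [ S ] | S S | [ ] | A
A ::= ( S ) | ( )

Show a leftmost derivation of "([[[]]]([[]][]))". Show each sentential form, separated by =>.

S => A => (S) => (SS) => ([S]S) => ([[S]]S) => ([[[]]]S) => ([[[]]]A) => ([[[]]](S)) => ([[[]]](SS)) => ([[[]]]([S]S)) => ([[[]]]([[]]S)) => ([[[]]]([[]][]))

S => A   [S ::= A]
A => (S)   [A ::= ( S )]
(S) => (SS)   [S ::= S S]
(SS) => ([S]S)   [S ::= [ S ]]
([S]S) => ([[S]]S)   [S ::= [ S ]]
([[S]]S) => ([[[]]]S)   [S ::= [ ]]
([[[]]]S) => ([[[]]]A)   [S ::= A]
([[[]]]A) => ([[[]]](S))   [A ::= ( S )]
([[[]]](S)) => ([[[]]](SS))   [S ::= S S]
([[[]]](SS)) => ([[[]]]([S]S))   [S ::= [ S ]]
([[[]]]([S]S)) => ([[[]]]([[]]S))   [S ::= [ ]]
([[[]]]([[]]S)) => ([[[]]]([[]][]))   [S ::= [ ]]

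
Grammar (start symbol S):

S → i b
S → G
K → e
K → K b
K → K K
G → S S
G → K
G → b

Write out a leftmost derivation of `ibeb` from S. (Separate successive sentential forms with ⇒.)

S ⇒ G ⇒ SS ⇒ ibS ⇒ ibG ⇒ ibK ⇒ ibKb ⇒ ibeb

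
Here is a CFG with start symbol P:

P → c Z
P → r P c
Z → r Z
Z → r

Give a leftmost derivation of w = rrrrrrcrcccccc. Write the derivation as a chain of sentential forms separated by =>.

P => rPc => rrPcc => rrrPccc => rrrrPcccc => rrrrrPccccc => rrrrrrPcccccc => rrrrrrcZcccccc => rrrrrrcrcccccc

P => rPc   [P → r P c]
rPc => rrPcc   [P → r P c]
rrPcc => rrrPccc   [P → r P c]
rrrPccc => rrrrPcccc   [P → r P c]
rrrrPcccc => rrrrrPccccc   [P → r P c]
rrrrrPccccc => rrrrrrPcccccc   [P → r P c]
rrrrrrPcccccc => rrrrrrcZcccccc   [P → c Z]
rrrrrrcZcccccc => rrrrrrcrcccccc   [Z → r]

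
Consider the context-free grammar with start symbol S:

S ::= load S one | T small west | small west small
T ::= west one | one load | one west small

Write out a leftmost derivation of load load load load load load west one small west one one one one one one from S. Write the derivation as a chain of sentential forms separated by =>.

S => load S one => load load S one one => load load load S one one one => load load load load S one one one one => load load load load load S one one one one one => load load load load load load S one one one one one one => load load load load load load T small west one one one one one one => load load load load load load west one small west one one one one one one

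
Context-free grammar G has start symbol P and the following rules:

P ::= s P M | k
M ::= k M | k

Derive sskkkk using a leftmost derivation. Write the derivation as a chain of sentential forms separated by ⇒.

P ⇒ sPM   [P ::= s P M]
sPM ⇒ ssPMM   [P ::= s P M]
ssPMM ⇒ sskMM   [P ::= k]
sskMM ⇒ sskkM   [M ::= k]
sskkM ⇒ sskkkM   [M ::= k M]
sskkkM ⇒ sskkkk   [M ::= k]

P ⇒ sPM ⇒ ssPMM ⇒ sskMM ⇒ sskkM ⇒ sskkkM ⇒ sskkkk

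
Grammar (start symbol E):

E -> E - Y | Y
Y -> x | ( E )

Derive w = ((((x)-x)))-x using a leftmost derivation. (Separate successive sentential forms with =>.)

E => E-Y   [E -> E - Y]
E-Y => Y-Y   [E -> Y]
Y-Y => (E)-Y   [Y -> ( E )]
(E)-Y => (Y)-Y   [E -> Y]
(Y)-Y => ((E))-Y   [Y -> ( E )]
((E))-Y => ((Y))-Y   [E -> Y]
((Y))-Y => (((E)))-Y   [Y -> ( E )]
(((E)))-Y => (((E-Y)))-Y   [E -> E - Y]
(((E-Y)))-Y => (((Y-Y)))-Y   [E -> Y]
(((Y-Y)))-Y => ((((E)-Y)))-Y   [Y -> ( E )]
((((E)-Y)))-Y => ((((Y)-Y)))-Y   [E -> Y]
((((Y)-Y)))-Y => ((((x)-Y)))-Y   [Y -> x]
((((x)-Y)))-Y => ((((x)-x)))-Y   [Y -> x]
((((x)-x)))-Y => ((((x)-x)))-x   [Y -> x]

E => E-Y => Y-Y => (E)-Y => (Y)-Y => ((E))-Y => ((Y))-Y => (((E)))-Y => (((E-Y)))-Y => (((Y-Y)))-Y => ((((E)-Y)))-Y => ((((Y)-Y)))-Y => ((((x)-Y)))-Y => ((((x)-x)))-Y => ((((x)-x)))-x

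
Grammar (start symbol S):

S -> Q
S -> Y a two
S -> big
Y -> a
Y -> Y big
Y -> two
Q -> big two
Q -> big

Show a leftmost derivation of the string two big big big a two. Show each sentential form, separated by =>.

S => Y a two => Y big a two => Y big big a two => Y big big big a two => two big big big a two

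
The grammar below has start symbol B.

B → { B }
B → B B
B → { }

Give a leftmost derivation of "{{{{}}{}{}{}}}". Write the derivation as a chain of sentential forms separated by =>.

B=>{B}=>{{B}}=>{{BB}}=>{{{B}B}}=>{{{{}}B}}=>{{{{}}BB}}=>{{{{}}BBB}}=>{{{{}}{}BB}}=>{{{{}}{}{}B}}=>{{{{}}{}{}{}}}

B => {B}   [B → { B }]
{B} => {{B}}   [B → { B }]
{{B}} => {{BB}}   [B → B B]
{{BB}} => {{{B}B}}   [B → { B }]
{{{B}B}} => {{{{}}B}}   [B → { }]
{{{{}}B}} => {{{{}}BB}}   [B → B B]
{{{{}}BB}} => {{{{}}BBB}}   [B → B B]
{{{{}}BBB}} => {{{{}}{}BB}}   [B → { }]
{{{{}}{}BB}} => {{{{}}{}{}B}}   [B → { }]
{{{{}}{}{}B}} => {{{{}}{}{}{}}}   [B → { }]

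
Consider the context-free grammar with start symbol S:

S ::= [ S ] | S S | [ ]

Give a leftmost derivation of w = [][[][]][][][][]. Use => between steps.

S => SS   [S ::= S S]
SS => SSS   [S ::= S S]
SSS => []SS   [S ::= [ ]]
[]SS => []SSS   [S ::= S S]
[]SSS => []SSSS   [S ::= S S]
[]SSSS => []SSSSS   [S ::= S S]
[]SSSSS => [][S]SSSS   [S ::= [ S ]]
[][S]SSSS => [][SS]SSSS   [S ::= S S]
[][SS]SSSS => [][[]S]SSSS   [S ::= [ ]]
[][[]S]SSSS => [][[][]]SSSS   [S ::= [ ]]
[][[][]]SSSS => [][[][]][]SSS   [S ::= [ ]]
[][[][]][]SSS => [][[][]][][]SS   [S ::= [ ]]
[][[][]][][]SS => [][[][]][][][]S   [S ::= [ ]]
[][[][]][][][]S => [][[][]][][][][]   [S ::= [ ]]

S => SS => SSS => []SS => []SSS => []SSSS => []SSSSS => [][S]SSSS => [][SS]SSSS => [][[]S]SSSS => [][[][]]SSSS => [][[][]][]SSS => [][[][]][][]SS => [][[][]][][][]S => [][[][]][][][][]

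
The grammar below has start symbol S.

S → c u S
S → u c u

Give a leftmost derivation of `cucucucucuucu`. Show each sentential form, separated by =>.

S=>cuS=>cucuS=>cucucuS=>cucucucuS=>cucucucucuS=>cucucucucuucu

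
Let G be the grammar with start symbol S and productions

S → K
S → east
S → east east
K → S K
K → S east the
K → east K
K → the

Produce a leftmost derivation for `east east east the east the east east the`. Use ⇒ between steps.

S ⇒ K ⇒ S K ⇒ K K ⇒ east K K ⇒ east S east the K ⇒ east K east the K ⇒ east S east the east the K ⇒ east east east the east the K ⇒ east east east the east the S east the ⇒ east east east the east the east east the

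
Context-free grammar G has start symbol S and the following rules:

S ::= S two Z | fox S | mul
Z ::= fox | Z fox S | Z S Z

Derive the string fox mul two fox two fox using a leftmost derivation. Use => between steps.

S => S two Z => S two Z two Z => fox S two Z two Z => fox mul two Z two Z => fox mul two fox two Z => fox mul two fox two fox

S => S two Z   [S ::= S two Z]
S two Z => S two Z two Z   [S ::= S two Z]
S two Z two Z => fox S two Z two Z   [S ::= fox S]
fox S two Z two Z => fox mul two Z two Z   [S ::= mul]
fox mul two Z two Z => fox mul two fox two Z   [Z ::= fox]
fox mul two fox two Z => fox mul two fox two fox   [Z ::= fox]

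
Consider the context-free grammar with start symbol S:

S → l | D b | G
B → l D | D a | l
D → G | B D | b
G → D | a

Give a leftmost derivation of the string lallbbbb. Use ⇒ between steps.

S ⇒ Db   [S → D b]
Db ⇒ BDb   [D → B D]
BDb ⇒ lDDb   [B → l D]
lDDb ⇒ lGDb   [D → G]
lGDb ⇒ laDb   [G → a]
laDb ⇒ laBDb   [D → B D]
laBDb ⇒ lalDDb   [B → l D]
lalDDb ⇒ lalBDDb   [D → B D]
lalBDDb ⇒ lallDDDb   [B → l D]
lallDDDb ⇒ lallbDDb   [D → b]
lallbDDb ⇒ lallbbDb   [D → b]
lallbbDb ⇒ lallbbbb   [D → b]

S⇒Db⇒BDb⇒lDDb⇒lGDb⇒laDb⇒laBDb⇒lalDDb⇒lalBDDb⇒lallDDDb⇒lallbDDb⇒lallbbDb⇒lallbbbb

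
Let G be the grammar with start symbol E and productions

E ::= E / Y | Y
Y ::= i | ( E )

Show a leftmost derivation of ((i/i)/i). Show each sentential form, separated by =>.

E => Y => (E) => (E/Y) => (Y/Y) => ((E)/Y) => ((E/Y)/Y) => ((Y/Y)/Y) => ((i/Y)/Y) => ((i/i)/Y) => ((i/i)/i)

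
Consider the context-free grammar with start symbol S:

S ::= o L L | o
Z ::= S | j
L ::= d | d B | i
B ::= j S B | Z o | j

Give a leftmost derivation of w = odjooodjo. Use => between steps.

S => oLL => odBL => odjSBL => odjoBL => odjoZoL => odjoSoL => odjoooL => odjooodB => odjooodZo => odjooodjo

S => oLL   [S ::= o L L]
oLL => odBL   [L ::= d B]
odBL => odjSBL   [B ::= j S B]
odjSBL => odjoBL   [S ::= o]
odjoBL => odjoZoL   [B ::= Z o]
odjoZoL => odjoSoL   [Z ::= S]
odjoSoL => odjoooL   [S ::= o]
odjoooL => odjooodB   [L ::= d B]
odjooodB => odjooodZo   [B ::= Z o]
odjooodZo => odjooodjo   [Z ::= j]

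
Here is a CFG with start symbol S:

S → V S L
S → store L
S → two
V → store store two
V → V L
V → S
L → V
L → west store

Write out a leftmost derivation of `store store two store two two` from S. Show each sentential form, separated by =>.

S => V S L   [S → V S L]
V S L => store store two S L   [V → store store two]
store store two S L => store store two store L L   [S → store L]
store store two store L L => store store two store V L   [L → V]
store store two store V L => store store two store S L   [V → S]
store store two store S L => store store two store two L   [S → two]
store store two store two L => store store two store two V   [L → V]
store store two store two V => store store two store two S   [V → S]
store store two store two S => store store two store two two   [S → two]

S => V S L => store store two S L => store store two store L L => store store two store V L => store store two store S L => store store two store two L => store store two store two V => store store two store two S => store store two store two two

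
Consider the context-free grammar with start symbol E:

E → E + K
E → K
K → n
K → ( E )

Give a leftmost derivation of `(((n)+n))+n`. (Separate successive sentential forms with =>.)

E => E+K   [E → E + K]
E+K => K+K   [E → K]
K+K => (E)+K   [K → ( E )]
(E)+K => (K)+K   [E → K]
(K)+K => ((E))+K   [K → ( E )]
((E))+K => ((E+K))+K   [E → E + K]
((E+K))+K => ((K+K))+K   [E → K]
((K+K))+K => (((E)+K))+K   [K → ( E )]
(((E)+K))+K => (((K)+K))+K   [E → K]
(((K)+K))+K => (((n)+K))+K   [K → n]
(((n)+K))+K => (((n)+n))+K   [K → n]
(((n)+n))+K => (((n)+n))+n   [K → n]

E => E+K => K+K => (E)+K => (K)+K => ((E))+K => ((E+K))+K => ((K+K))+K => (((E)+K))+K => (((K)+K))+K => (((n)+K))+K => (((n)+n))+K => (((n)+n))+n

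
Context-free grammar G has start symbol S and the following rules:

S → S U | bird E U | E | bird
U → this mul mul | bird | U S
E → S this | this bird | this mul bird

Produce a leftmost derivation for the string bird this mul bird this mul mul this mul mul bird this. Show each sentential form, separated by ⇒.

S ⇒ S U ⇒ bird E U U ⇒ bird this mul bird U U ⇒ bird this mul bird this mul mul U ⇒ bird this mul bird this mul mul U S ⇒ bird this mul bird this mul mul this mul mul S ⇒ bird this mul bird this mul mul this mul mul E ⇒ bird this mul bird this mul mul this mul mul S this ⇒ bird this mul bird this mul mul this mul mul bird this

S ⇒ S U   [S → S U]
S U ⇒ bird E U U   [S → bird E U]
bird E U U ⇒ bird this mul bird U U   [E → this mul bird]
bird this mul bird U U ⇒ bird this mul bird this mul mul U   [U → this mul mul]
bird this mul bird this mul mul U ⇒ bird this mul bird this mul mul U S   [U → U S]
bird this mul bird this mul mul U S ⇒ bird this mul bird this mul mul this mul mul S   [U → this mul mul]
bird this mul bird this mul mul this mul mul S ⇒ bird this mul bird this mul mul this mul mul E   [S → E]
bird this mul bird this mul mul this mul mul E ⇒ bird this mul bird this mul mul this mul mul S this   [E → S this]
bird this mul bird this mul mul this mul mul S this ⇒ bird this mul bird this mul mul this mul mul bird this   [S → bird]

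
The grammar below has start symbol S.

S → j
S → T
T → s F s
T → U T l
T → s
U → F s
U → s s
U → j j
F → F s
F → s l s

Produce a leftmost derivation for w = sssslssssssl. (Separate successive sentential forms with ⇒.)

S ⇒ T   [S → T]
T ⇒ UTl   [T → U T l]
UTl ⇒ ssTl   [U → s s]
ssTl ⇒ sssFsl   [T → s F s]
sssFsl ⇒ sssFssl   [F → F s]
sssFssl ⇒ sssFsssl   [F → F s]
sssFsssl ⇒ sssFssssl   [F → F s]
sssFssssl ⇒ sssFsssssl   [F → F s]
sssFsssssl ⇒ sssslssssssl   [F → s l s]

S ⇒ T ⇒ UTl ⇒ ssTl ⇒ sssFsl ⇒ sssFssl ⇒ sssFsssl ⇒ sssFssssl ⇒ sssFsssssl ⇒ sssslssssssl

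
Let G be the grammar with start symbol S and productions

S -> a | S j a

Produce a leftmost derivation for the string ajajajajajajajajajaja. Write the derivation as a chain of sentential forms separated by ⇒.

S⇒Sja⇒Sjaja⇒Sjajaja⇒Sjajajaja⇒Sjajajajaja⇒Sjajajajajaja⇒Sjajajajajajaja⇒Sjajajajajajajaja⇒Sjajajajajajajajaja⇒Sjajajajajajajajajaja⇒ajajajajajajajajajaja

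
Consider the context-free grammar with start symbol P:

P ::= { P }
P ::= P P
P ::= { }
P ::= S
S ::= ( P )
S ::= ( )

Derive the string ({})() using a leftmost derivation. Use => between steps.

P => PP => SP => (P)P => ({})P => ({})S => ({})()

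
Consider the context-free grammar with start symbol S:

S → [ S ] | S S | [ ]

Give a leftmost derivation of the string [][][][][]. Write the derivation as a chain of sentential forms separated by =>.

S => SS   [S → S S]
SS => []S   [S → [ ]]
[]S => []SS   [S → S S]
[]SS => []SSS   [S → S S]
[]SSS => []SSSS   [S → S S]
[]SSSS => [][]SSS   [S → [ ]]
[][]SSS => [][][]SS   [S → [ ]]
[][][]SS => [][][][]S   [S → [ ]]
[][][][]S => [][][][][]   [S → [ ]]

S => SS => []S => []SS => []SSS => []SSSS => [][]SSS => [][][]SS => [][][][]S => [][][][][]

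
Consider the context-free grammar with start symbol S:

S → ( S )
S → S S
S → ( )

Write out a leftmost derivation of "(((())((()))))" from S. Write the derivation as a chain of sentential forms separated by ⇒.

S⇒(S)⇒((S))⇒((SS))⇒(((S)S))⇒(((())S))⇒(((())(S)))⇒(((())((S))))⇒(((())((()))))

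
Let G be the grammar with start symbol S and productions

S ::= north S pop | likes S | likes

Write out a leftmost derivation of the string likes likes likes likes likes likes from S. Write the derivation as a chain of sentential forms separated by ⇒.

S ⇒ likes S   [S ::= likes S]
likes S ⇒ likes likes S   [S ::= likes S]
likes likes S ⇒ likes likes likes S   [S ::= likes S]
likes likes likes S ⇒ likes likes likes likes S   [S ::= likes S]
likes likes likes likes S ⇒ likes likes likes likes likes S   [S ::= likes S]
likes likes likes likes likes S ⇒ likes likes likes likes likes likes   [S ::= likes]

S ⇒ likes S ⇒ likes likes S ⇒ likes likes likes S ⇒ likes likes likes likes S ⇒ likes likes likes likes likes S ⇒ likes likes likes likes likes likes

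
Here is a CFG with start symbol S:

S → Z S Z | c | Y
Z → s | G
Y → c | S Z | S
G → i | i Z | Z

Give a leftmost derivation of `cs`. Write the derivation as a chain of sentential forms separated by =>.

S=>Y=>SZ=>YZ=>cZ=>cs

S => Y   [S → Y]
Y => SZ   [Y → S Z]
SZ => YZ   [S → Y]
YZ => cZ   [Y → c]
cZ => cs   [Z → s]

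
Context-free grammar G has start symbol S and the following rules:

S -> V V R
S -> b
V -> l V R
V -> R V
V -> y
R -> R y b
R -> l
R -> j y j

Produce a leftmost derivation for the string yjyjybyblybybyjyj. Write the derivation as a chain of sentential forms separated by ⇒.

S ⇒ VVR ⇒ yVR ⇒ yRVR ⇒ yRybVR ⇒ yRybybVR ⇒ yjyjybybVR ⇒ yjyjybybRVR ⇒ yjyjybybRybVR ⇒ yjyjybybRybybVR ⇒ yjyjybyblybybVR ⇒ yjyjybyblybybyR ⇒ yjyjybyblybybyjyj

S ⇒ VVR   [S -> V V R]
VVR ⇒ yVR   [V -> y]
yVR ⇒ yRVR   [V -> R V]
yRVR ⇒ yRybVR   [R -> R y b]
yRybVR ⇒ yRybybVR   [R -> R y b]
yRybybVR ⇒ yjyjybybVR   [R -> j y j]
yjyjybybVR ⇒ yjyjybybRVR   [V -> R V]
yjyjybybRVR ⇒ yjyjybybRybVR   [R -> R y b]
yjyjybybRybVR ⇒ yjyjybybRybybVR   [R -> R y b]
yjyjybybRybybVR ⇒ yjyjybyblybybVR   [R -> l]
yjyjybyblybybVR ⇒ yjyjybyblybybyR   [V -> y]
yjyjybyblybybyR ⇒ yjyjybyblybybyjyj   [R -> j y j]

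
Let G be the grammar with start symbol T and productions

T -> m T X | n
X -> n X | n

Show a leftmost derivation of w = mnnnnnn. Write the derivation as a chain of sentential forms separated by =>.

T => mTX => mnX => mnnX => mnnnX => mnnnnX => mnnnnnX => mnnnnnn

T => mTX   [T -> m T X]
mTX => mnX   [T -> n]
mnX => mnnX   [X -> n X]
mnnX => mnnnX   [X -> n X]
mnnnX => mnnnnX   [X -> n X]
mnnnnX => mnnnnnX   [X -> n X]
mnnnnnX => mnnnnnn   [X -> n]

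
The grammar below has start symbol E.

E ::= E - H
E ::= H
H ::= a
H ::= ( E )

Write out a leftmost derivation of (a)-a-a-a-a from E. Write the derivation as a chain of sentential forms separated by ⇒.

E ⇒ E-H ⇒ E-H-H ⇒ E-H-H-H ⇒ E-H-H-H-H ⇒ H-H-H-H-H ⇒ (E)-H-H-H-H ⇒ (H)-H-H-H-H ⇒ (a)-H-H-H-H ⇒ (a)-a-H-H-H ⇒ (a)-a-a-H-H ⇒ (a)-a-a-a-H ⇒ (a)-a-a-a-a

E ⇒ E-H   [E ::= E - H]
E-H ⇒ E-H-H   [E ::= E - H]
E-H-H ⇒ E-H-H-H   [E ::= E - H]
E-H-H-H ⇒ E-H-H-H-H   [E ::= E - H]
E-H-H-H-H ⇒ H-H-H-H-H   [E ::= H]
H-H-H-H-H ⇒ (E)-H-H-H-H   [H ::= ( E )]
(E)-H-H-H-H ⇒ (H)-H-H-H-H   [E ::= H]
(H)-H-H-H-H ⇒ (a)-H-H-H-H   [H ::= a]
(a)-H-H-H-H ⇒ (a)-a-H-H-H   [H ::= a]
(a)-a-H-H-H ⇒ (a)-a-a-H-H   [H ::= a]
(a)-a-a-H-H ⇒ (a)-a-a-a-H   [H ::= a]
(a)-a-a-a-H ⇒ (a)-a-a-a-a   [H ::= a]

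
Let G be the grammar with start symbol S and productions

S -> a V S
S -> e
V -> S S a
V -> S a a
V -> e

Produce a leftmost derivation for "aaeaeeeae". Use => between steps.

S => aVS => aSSaS => aaVSSaS => aaeSSaS => aaeaVSSaS => aaeaeSSaS => aaeaeeSaS => aaeaeeeaS => aaeaeeeae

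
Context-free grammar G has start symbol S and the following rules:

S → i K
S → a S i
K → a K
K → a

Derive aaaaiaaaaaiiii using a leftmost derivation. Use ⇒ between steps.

S⇒aSi⇒aaSii⇒aaaSiii⇒aaaaSiiii⇒aaaaiKiiii⇒aaaaiaKiiii⇒aaaaiaaKiiii⇒aaaaiaaaKiiii⇒aaaaiaaaaKiiii⇒aaaaiaaaaaiiii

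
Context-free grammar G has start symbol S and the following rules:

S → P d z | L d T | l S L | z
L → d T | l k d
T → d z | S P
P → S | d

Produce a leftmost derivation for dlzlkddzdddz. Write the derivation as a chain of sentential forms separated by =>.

S => LdT   [S → L d T]
LdT => dTdT   [L → d T]
dTdT => dSPdT   [T → S P]
dSPdT => dPdzPdT   [S → P d z]
dPdzPdT => dSdzPdT   [P → S]
dSdzPdT => dlSLdzPdT   [S → l S L]
dlSLdzPdT => dlzLdzPdT   [S → z]
dlzLdzPdT => dlzlkddzPdT   [L → l k d]
dlzlkddzPdT => dlzlkddzddT   [P → d]
dlzlkddzddT => dlzlkddzdddz   [T → d z]

S=>LdT=>dTdT=>dSPdT=>dPdzPdT=>dSdzPdT=>dlSLdzPdT=>dlzLdzPdT=>dlzlkddzPdT=>dlzlkddzddT=>dlzlkddzdddz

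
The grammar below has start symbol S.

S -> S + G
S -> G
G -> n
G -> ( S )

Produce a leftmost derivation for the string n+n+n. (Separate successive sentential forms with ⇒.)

S ⇒ S+G ⇒ S+G+G ⇒ G+G+G ⇒ n+G+G ⇒ n+n+G ⇒ n+n+n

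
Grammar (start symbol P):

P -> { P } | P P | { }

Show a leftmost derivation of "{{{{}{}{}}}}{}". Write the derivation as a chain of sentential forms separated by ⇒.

P ⇒ PP   [P -> P P]
PP ⇒ {P}P   [P -> { P }]
{P}P ⇒ {{P}}P   [P -> { P }]
{{P}}P ⇒ {{{P}}}P   [P -> { P }]
{{{P}}}P ⇒ {{{PP}}}P   [P -> P P]
{{{PP}}}P ⇒ {{{PPP}}}P   [P -> P P]
{{{PPP}}}P ⇒ {{{{}PP}}}P   [P -> { }]
{{{{}PP}}}P ⇒ {{{{}{}P}}}P   [P -> { }]
{{{{}{}P}}}P ⇒ {{{{}{}{}}}}P   [P -> { }]
{{{{}{}{}}}}P ⇒ {{{{}{}{}}}}{}   [P -> { }]

P ⇒ PP ⇒ {P}P ⇒ {{P}}P ⇒ {{{P}}}P ⇒ {{{PP}}}P ⇒ {{{PPP}}}P ⇒ {{{{}PP}}}P ⇒ {{{{}{}P}}}P ⇒ {{{{}{}{}}}}P ⇒ {{{{}{}{}}}}{}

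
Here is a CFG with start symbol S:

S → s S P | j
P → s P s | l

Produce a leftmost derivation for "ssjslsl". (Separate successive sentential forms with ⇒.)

S ⇒ sSP   [S → s S P]
sSP ⇒ ssSPP   [S → s S P]
ssSPP ⇒ ssjPP   [S → j]
ssjPP ⇒ ssjsPsP   [P → s P s]
ssjsPsP ⇒ ssjslsP   [P → l]
ssjslsP ⇒ ssjslsl   [P → l]

S ⇒ sSP ⇒ ssSPP ⇒ ssjPP ⇒ ssjsPsP ⇒ ssjslsP ⇒ ssjslsl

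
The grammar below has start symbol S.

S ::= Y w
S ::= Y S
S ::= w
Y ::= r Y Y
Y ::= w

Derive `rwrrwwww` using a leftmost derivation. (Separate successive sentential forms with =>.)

S => YS   [S ::= Y S]
YS => rYYS   [Y ::= r Y Y]
rYYS => rwYS   [Y ::= w]
rwYS => rwrYYS   [Y ::= r Y Y]
rwrYYS => rwrrYYYS   [Y ::= r Y Y]
rwrrYYYS => rwrrwYYS   [Y ::= w]
rwrrwYYS => rwrrwwYS   [Y ::= w]
rwrrwwYS => rwrrwwwS   [Y ::= w]
rwrrwwwS => rwrrwwww   [S ::= w]

S=>YS=>rYYS=>rwYS=>rwrYYS=>rwrrYYYS=>rwrrwYYS=>rwrrwwYS=>rwrrwwwS=>rwrrwwww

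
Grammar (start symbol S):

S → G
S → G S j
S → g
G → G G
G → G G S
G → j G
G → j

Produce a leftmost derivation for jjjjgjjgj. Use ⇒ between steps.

S ⇒ GSj   [S → G S j]
GSj ⇒ GGSj   [G → G G]
GGSj ⇒ jGGSj   [G → j G]
jGGSj ⇒ jGGGSj   [G → G G]
jGGGSj ⇒ jjGGGSj   [G → j G]
jjGGGSj ⇒ jjGGSGGSj   [G → G G S]
jjGGSGGSj ⇒ jjjGSGGSj   [G → j]
jjjGSGGSj ⇒ jjjjSGGSj   [G → j]
jjjjSGGSj ⇒ jjjjgGGSj   [S → g]
jjjjgGGSj ⇒ jjjjgjGSj   [G → j]
jjjjgjGSj ⇒ jjjjgjjSj   [G → j]
jjjjgjjSj ⇒ jjjjgjjgj   [S → g]

S ⇒ GSj ⇒ GGSj ⇒ jGGSj ⇒ jGGGSj ⇒ jjGGGSj ⇒ jjGGSGGSj ⇒ jjjGSGGSj ⇒ jjjjSGGSj ⇒ jjjjgGGSj ⇒ jjjjgjGSj ⇒ jjjjgjjSj ⇒ jjjjgjjgj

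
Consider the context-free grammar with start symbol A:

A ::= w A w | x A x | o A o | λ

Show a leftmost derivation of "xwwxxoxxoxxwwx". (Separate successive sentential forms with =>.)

A=>xAx=>xwAwx=>xwwAwwx=>xwwxAxwwx=>xwwxxAxxwwx=>xwwxxoAoxxwwx=>xwwxxoxAxoxxwwx=>xwwxxoxxoxxwwx

A => xAx   [A ::= x A x]
xAx => xwAwx   [A ::= w A w]
xwAwx => xwwAwwx   [A ::= w A w]
xwwAwwx => xwwxAxwwx   [A ::= x A x]
xwwxAxwwx => xwwxxAxxwwx   [A ::= x A x]
xwwxxAxxwwx => xwwxxoAoxxwwx   [A ::= o A o]
xwwxxoAoxxwwx => xwwxxoxAxoxxwwx   [A ::= x A x]
xwwxxoxAxoxxwwx => xwwxxoxxoxxwwx   [A ::= λ]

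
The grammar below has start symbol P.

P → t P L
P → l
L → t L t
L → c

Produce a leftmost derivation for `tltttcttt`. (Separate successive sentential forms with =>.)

P => tPL => tlL => tltLt => tlttLtt => tltttLttt => tltttcttt

P => tPL   [P → t P L]
tPL => tlL   [P → l]
tlL => tltLt   [L → t L t]
tltLt => tlttLtt   [L → t L t]
tlttLtt => tltttLttt   [L → t L t]
tltttLttt => tltttcttt   [L → c]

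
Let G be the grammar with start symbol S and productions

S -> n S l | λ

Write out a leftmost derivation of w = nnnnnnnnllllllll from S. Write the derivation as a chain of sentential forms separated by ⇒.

S ⇒ nSl ⇒ nnSll ⇒ nnnSlll ⇒ nnnnSllll ⇒ nnnnnSlllll ⇒ nnnnnnSllllll ⇒ nnnnnnnSlllllll ⇒ nnnnnnnnSllllllll ⇒ nnnnnnnnllllllll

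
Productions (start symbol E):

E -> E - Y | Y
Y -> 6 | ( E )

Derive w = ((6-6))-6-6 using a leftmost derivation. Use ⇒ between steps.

E ⇒ E-Y   [E -> E - Y]
E-Y ⇒ E-Y-Y   [E -> E - Y]
E-Y-Y ⇒ Y-Y-Y   [E -> Y]
Y-Y-Y ⇒ (E)-Y-Y   [Y -> ( E )]
(E)-Y-Y ⇒ (Y)-Y-Y   [E -> Y]
(Y)-Y-Y ⇒ ((E))-Y-Y   [Y -> ( E )]
((E))-Y-Y ⇒ ((E-Y))-Y-Y   [E -> E - Y]
((E-Y))-Y-Y ⇒ ((Y-Y))-Y-Y   [E -> Y]
((Y-Y))-Y-Y ⇒ ((6-Y))-Y-Y   [Y -> 6]
((6-Y))-Y-Y ⇒ ((6-6))-Y-Y   [Y -> 6]
((6-6))-Y-Y ⇒ ((6-6))-6-Y   [Y -> 6]
((6-6))-6-Y ⇒ ((6-6))-6-6   [Y -> 6]

E ⇒ E-Y ⇒ E-Y-Y ⇒ Y-Y-Y ⇒ (E)-Y-Y ⇒ (Y)-Y-Y ⇒ ((E))-Y-Y ⇒ ((E-Y))-Y-Y ⇒ ((Y-Y))-Y-Y ⇒ ((6-Y))-Y-Y ⇒ ((6-6))-Y-Y ⇒ ((6-6))-6-Y ⇒ ((6-6))-6-6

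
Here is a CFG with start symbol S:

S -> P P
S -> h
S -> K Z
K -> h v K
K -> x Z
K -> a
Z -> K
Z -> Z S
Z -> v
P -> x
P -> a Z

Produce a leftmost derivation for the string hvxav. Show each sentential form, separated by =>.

S => KZ => hvKZ => hvxZZ => hvxKZ => hvxaZ => hvxav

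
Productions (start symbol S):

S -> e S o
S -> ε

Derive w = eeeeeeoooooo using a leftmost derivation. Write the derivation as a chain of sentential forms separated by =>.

S => eSo   [S -> e S o]
eSo => eeSoo   [S -> e S o]
eeSoo => eeeSooo   [S -> e S o]
eeeSooo => eeeeSoooo   [S -> e S o]
eeeeSoooo => eeeeeSooooo   [S -> e S o]
eeeeeSooooo => eeeeeeSoooooo   [S -> e S o]
eeeeeeSoooooo => eeeeeeoooooo   [S -> ε]

S => eSo => eeSoo => eeeSooo => eeeeSoooo => eeeeeSooooo => eeeeeeSoooooo => eeeeeeoooooo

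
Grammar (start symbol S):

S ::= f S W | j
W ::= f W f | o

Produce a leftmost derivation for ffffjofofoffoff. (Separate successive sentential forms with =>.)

S => fSW   [S ::= f S W]
fSW => ffSWW   [S ::= f S W]
ffSWW => fffSWWW   [S ::= f S W]
fffSWWW => ffffSWWWW   [S ::= f S W]
ffffSWWWW => ffffjWWWW   [S ::= j]
ffffjWWWW => ffffjoWWW   [W ::= o]
ffffjoWWW => ffffjofWfWW   [W ::= f W f]
ffffjofWfWW => ffffjofofWW   [W ::= o]
ffffjofofWW => ffffjofofoW   [W ::= o]
ffffjofofoW => ffffjofofofWf   [W ::= f W f]
ffffjofofofWf => ffffjofofoffWff   [W ::= f W f]
ffffjofofoffWff => ffffjofofoffoff   [W ::= o]

S=>fSW=>ffSWW=>fffSWWW=>ffffSWWWW=>ffffjWWWW=>ffffjoWWW=>ffffjofWfWW=>ffffjofofWW=>ffffjofofoW=>ffffjofofofWf=>ffffjofofoffWff=>ffffjofofoffoff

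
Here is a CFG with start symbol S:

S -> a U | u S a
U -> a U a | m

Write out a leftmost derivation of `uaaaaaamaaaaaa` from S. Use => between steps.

S => uSa   [S -> u S a]
uSa => uaUa   [S -> a U]
uaUa => uaaUaa   [U -> a U a]
uaaUaa => uaaaUaaa   [U -> a U a]
uaaaUaaa => uaaaaUaaaa   [U -> a U a]
uaaaaUaaaa => uaaaaaUaaaaa   [U -> a U a]
uaaaaaUaaaaa => uaaaaaaUaaaaaa   [U -> a U a]
uaaaaaaUaaaaaa => uaaaaaamaaaaaa   [U -> m]

S => uSa => uaUa => uaaUaa => uaaaUaaa => uaaaaUaaaa => uaaaaaUaaaaa => uaaaaaaUaaaaaa => uaaaaaamaaaaaa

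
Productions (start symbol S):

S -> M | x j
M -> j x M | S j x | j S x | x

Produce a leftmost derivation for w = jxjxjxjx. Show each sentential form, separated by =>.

S => M => Sjx => Mjx => jxMjx => jxjSxjx => jxjxjxjx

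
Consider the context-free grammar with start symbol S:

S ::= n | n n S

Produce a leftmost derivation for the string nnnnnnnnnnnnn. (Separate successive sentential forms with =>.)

S => nnS   [S ::= n n S]
nnS => nnnnS   [S ::= n n S]
nnnnS => nnnnnnS   [S ::= n n S]
nnnnnnS => nnnnnnnnS   [S ::= n n S]
nnnnnnnnS => nnnnnnnnnnS   [S ::= n n S]
nnnnnnnnnnS => nnnnnnnnnnnnS   [S ::= n n S]
nnnnnnnnnnnnS => nnnnnnnnnnnnn   [S ::= n]

S=>nnS=>nnnnS=>nnnnnnS=>nnnnnnnnS=>nnnnnnnnnnS=>nnnnnnnnnnnnS=>nnnnnnnnnnnnn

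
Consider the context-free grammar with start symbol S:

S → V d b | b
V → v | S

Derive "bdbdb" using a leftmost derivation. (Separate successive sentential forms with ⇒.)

S⇒Vdb⇒Sdb⇒Vdbdb⇒Sdbdb⇒bdbdb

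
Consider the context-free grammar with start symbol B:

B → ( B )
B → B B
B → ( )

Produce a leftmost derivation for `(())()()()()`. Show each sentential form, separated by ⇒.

B ⇒ BB   [B → B B]
BB ⇒ BBB   [B → B B]
BBB ⇒ BBBB   [B → B B]
BBBB ⇒ BBBBB   [B → B B]
BBBBB ⇒ (B)BBBB   [B → ( B )]
(B)BBBB ⇒ (())BBBB   [B → ( )]
(())BBBB ⇒ (())()BBB   [B → ( )]
(())()BBB ⇒ (())()()BB   [B → ( )]
(())()()BB ⇒ (())()()()B   [B → ( )]
(())()()()B ⇒ (())()()()()   [B → ( )]

B⇒BB⇒BBB⇒BBBB⇒BBBBB⇒(B)BBBB⇒(())BBBB⇒(())()BBB⇒(())()()BB⇒(())()()()B⇒(())()()()()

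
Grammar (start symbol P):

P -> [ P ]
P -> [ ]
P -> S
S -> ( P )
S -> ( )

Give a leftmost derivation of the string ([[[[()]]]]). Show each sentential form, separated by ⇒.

P ⇒ S ⇒ (P) ⇒ ([P]) ⇒ ([[P]]) ⇒ ([[[P]]]) ⇒ ([[[[P]]]]) ⇒ ([[[[S]]]]) ⇒ ([[[[()]]]])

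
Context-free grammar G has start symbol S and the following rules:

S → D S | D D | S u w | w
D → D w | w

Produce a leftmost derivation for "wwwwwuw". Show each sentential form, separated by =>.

S => Suw => DSuw => DwSuw => wwSuw => wwDSuw => wwwSuw => wwwDSuw => wwwwSuw => wwwwwuw

S => Suw   [S → S u w]
Suw => DSuw   [S → D S]
DSuw => DwSuw   [D → D w]
DwSuw => wwSuw   [D → w]
wwSuw => wwDSuw   [S → D S]
wwDSuw => wwwSuw   [D → w]
wwwSuw => wwwDSuw   [S → D S]
wwwDSuw => wwwwSuw   [D → w]
wwwwSuw => wwwwwuw   [S → w]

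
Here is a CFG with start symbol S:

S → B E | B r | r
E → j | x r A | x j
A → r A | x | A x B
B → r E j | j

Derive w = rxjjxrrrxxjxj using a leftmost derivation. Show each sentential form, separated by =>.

S => BE => rEjE => rxjjE => rxjjxrA => rxjjxrrA => rxjjxrrrA => rxjjxrrrAxB => rxjjxrrrAxBxB => rxjjxrrrxxBxB => rxjjxrrrxxjxB => rxjjxrrrxxjxj

S => BE   [S → B E]
BE => rEjE   [B → r E j]
rEjE => rxjjE   [E → x j]
rxjjE => rxjjxrA   [E → x r A]
rxjjxrA => rxjjxrrA   [A → r A]
rxjjxrrA => rxjjxrrrA   [A → r A]
rxjjxrrrA => rxjjxrrrAxB   [A → A x B]
rxjjxrrrAxB => rxjjxrrrAxBxB   [A → A x B]
rxjjxrrrAxBxB => rxjjxrrrxxBxB   [A → x]
rxjjxrrrxxBxB => rxjjxrrrxxjxB   [B → j]
rxjjxrrrxxjxB => rxjjxrrrxxjxj   [B → j]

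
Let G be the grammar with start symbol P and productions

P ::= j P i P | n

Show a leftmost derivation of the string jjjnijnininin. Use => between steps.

P => jPiP   [P ::= j P i P]
jPiP => jjPiPiP   [P ::= j P i P]
jjPiPiP => jjjPiPiPiP   [P ::= j P i P]
jjjPiPiPiP => jjjniPiPiP   [P ::= n]
jjjniPiPiP => jjjnijPiPiPiP   [P ::= j P i P]
jjjnijPiPiPiP => jjjnijniPiPiP   [P ::= n]
jjjnijniPiPiP => jjjnijniniPiP   [P ::= n]
jjjnijniniPiP => jjjnijnininiP   [P ::= n]
jjjnijnininiP => jjjnijnininin   [P ::= n]

P=>jPiP=>jjPiPiP=>jjjPiPiPiP=>jjjniPiPiP=>jjjnijPiPiPiP=>jjjnijniPiPiP=>jjjnijniniPiP=>jjjnijnininiP=>jjjnijnininin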